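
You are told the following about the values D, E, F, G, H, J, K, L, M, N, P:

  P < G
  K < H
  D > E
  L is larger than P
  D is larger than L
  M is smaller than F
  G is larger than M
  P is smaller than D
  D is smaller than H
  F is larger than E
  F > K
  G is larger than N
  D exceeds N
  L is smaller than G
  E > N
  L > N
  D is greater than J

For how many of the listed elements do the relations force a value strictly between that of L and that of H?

The relations place L below H. An element lies strictly between them when it is forced above L and also forced below H.
Above L: {D, G}. Below H: {P, N, E, J, D, K}.
Intersection: {D} — 1.

1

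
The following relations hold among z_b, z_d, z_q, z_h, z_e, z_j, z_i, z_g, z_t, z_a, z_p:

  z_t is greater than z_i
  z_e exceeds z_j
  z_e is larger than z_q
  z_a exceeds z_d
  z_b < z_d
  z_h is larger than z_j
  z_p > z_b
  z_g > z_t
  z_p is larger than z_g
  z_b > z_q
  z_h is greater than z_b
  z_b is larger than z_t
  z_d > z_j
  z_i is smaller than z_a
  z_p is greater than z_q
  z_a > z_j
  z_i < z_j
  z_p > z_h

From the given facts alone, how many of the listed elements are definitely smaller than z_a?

6

Directly below z_a: z_i, z_j, z_d.
One step further: z_b (4 so far).
One step further: z_t, z_q (6 so far).
No other element is forced below z_a by the given relations, so the count is 6.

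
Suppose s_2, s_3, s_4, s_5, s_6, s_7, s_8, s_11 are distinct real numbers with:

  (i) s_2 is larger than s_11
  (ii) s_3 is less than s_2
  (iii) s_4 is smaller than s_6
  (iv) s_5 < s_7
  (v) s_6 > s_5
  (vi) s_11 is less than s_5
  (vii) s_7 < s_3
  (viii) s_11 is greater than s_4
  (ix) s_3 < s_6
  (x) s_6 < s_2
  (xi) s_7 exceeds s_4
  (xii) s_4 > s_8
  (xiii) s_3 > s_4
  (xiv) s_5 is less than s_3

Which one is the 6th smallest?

s_3

Chaining the given pairs: s_8 < s_4 < s_11 < s_5 < s_7 < s_3 < s_6 < s_2.
Counting 6 from the smallest end gives s_3.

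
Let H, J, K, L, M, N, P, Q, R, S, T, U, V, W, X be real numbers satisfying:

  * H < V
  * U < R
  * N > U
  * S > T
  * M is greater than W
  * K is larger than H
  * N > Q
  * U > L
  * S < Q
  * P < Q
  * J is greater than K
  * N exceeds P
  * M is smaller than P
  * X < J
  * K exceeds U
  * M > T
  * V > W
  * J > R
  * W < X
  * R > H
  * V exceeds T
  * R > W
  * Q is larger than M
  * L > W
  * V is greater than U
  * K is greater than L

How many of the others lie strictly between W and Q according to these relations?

2

The relations place W below Q. An element lies strictly between them when it is forced above W and also forced below Q.
Above W: {L, U, M, K, P, R, X, J, V, N}. Below Q: {T, M, S, P}.
Intersection: {M, P} — 2.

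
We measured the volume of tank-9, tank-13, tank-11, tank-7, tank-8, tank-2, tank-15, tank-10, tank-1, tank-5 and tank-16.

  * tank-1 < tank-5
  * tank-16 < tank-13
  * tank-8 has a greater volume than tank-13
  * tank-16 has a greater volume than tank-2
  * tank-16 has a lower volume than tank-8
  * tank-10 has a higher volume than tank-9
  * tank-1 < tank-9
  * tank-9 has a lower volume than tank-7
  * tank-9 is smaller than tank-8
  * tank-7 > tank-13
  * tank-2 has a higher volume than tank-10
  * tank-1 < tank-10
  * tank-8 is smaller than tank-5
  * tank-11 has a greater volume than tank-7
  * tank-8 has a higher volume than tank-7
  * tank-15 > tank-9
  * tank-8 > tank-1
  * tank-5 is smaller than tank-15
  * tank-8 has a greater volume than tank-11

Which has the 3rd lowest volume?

Piecing the relations together gives one ordering: tank-1 < tank-9 < tank-10 < tank-2 < tank-16 < tank-13 < tank-7 < tank-11 < tank-8 < tank-5 < tank-15.
The 3rd smallest is tank-10.

tank-10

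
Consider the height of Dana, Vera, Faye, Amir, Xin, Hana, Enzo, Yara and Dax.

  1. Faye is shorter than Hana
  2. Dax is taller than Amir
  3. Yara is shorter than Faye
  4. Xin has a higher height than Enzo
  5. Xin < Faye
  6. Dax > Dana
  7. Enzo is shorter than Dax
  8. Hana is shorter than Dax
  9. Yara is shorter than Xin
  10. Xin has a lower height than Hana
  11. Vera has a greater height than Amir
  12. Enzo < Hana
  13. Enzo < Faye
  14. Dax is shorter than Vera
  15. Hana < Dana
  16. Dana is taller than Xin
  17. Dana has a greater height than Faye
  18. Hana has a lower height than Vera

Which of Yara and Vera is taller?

Chaining the given relations: Yara < Xin < Hana < Dana < Dax < Vera.
So Yara < Vera; Vera is the taller of the two.

Vera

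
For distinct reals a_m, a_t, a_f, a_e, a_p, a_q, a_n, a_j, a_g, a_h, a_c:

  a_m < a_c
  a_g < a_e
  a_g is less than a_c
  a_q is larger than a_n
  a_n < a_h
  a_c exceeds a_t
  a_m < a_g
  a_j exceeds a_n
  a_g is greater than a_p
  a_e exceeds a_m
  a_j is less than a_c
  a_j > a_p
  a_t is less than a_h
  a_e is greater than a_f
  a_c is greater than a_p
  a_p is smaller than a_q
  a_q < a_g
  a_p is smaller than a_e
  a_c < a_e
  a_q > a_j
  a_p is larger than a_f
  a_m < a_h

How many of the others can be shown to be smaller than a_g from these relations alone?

The elements the relations force below a_g are a_f, a_p, a_m, a_n, a_j, a_q — no chain reaches any other.
That is 6.

6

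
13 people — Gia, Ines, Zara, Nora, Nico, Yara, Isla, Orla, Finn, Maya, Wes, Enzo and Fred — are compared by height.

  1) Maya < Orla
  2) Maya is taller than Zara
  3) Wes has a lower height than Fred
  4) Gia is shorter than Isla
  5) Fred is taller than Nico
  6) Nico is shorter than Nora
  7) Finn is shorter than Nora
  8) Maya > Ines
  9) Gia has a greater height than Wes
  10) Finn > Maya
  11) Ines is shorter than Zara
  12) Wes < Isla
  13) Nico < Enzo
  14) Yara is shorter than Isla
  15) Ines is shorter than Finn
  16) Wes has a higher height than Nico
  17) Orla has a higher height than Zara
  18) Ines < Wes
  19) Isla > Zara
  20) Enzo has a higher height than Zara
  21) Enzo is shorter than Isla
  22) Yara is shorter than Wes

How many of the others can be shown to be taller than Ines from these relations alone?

The elements the relations force above Ines are Zara, Wes, Maya, Finn, Fred, Enzo, Nora, Gia, Isla, Orla — no chain reaches any other.
That is 10.

10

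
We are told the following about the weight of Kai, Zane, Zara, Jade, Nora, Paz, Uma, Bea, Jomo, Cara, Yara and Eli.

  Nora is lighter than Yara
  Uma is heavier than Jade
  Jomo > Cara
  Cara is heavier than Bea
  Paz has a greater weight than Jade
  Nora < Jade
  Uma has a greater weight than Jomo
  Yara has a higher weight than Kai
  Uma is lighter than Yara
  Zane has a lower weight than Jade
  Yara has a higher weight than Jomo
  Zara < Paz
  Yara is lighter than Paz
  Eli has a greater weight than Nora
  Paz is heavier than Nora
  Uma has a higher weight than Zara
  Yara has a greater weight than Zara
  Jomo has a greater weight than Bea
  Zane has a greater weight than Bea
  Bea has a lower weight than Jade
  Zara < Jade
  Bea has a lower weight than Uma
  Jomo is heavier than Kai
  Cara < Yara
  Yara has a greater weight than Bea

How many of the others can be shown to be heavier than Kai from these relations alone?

4

From Kai the given relations immediately reach Jomo, Yara.
From those, Uma, Paz — 4 in total.
No other element is forced above Kai by the given relations, so the count is 4.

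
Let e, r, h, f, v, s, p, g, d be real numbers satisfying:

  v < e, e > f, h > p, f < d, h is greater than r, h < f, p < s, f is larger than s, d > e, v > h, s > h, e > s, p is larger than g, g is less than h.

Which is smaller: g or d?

g

Link the given pairs in sequence: g < p; p < h; h < s; s < f; f < e; e < d.
Chaining these gives g < p < h < s < f < e < d.
So g < d; g is the smaller of the two.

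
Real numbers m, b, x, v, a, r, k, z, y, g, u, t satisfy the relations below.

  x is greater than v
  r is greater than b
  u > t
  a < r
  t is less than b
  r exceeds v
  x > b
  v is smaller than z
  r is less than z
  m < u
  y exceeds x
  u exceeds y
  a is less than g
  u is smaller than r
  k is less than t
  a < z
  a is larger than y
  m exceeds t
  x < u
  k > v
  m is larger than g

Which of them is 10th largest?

t

Piecing the relations together gives one ordering: v < k < t < b < x < y < a < g < m < u < r < z.
Counting 10 from the largest end gives t.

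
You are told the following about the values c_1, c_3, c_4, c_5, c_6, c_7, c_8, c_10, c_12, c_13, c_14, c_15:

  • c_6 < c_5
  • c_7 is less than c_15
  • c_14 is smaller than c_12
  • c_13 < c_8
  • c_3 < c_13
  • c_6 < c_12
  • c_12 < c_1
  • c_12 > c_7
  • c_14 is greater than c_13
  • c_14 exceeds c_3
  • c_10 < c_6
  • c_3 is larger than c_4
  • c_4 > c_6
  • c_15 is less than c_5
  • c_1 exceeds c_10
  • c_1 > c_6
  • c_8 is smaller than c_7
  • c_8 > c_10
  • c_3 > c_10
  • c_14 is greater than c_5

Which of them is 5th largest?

c_15

Chaining the given pairs: c_10 < c_6 < c_4 < c_3 < c_13 < c_8 < c_7 < c_15 < c_5 < c_14 < c_12 < c_1.
The 5th largest is c_15.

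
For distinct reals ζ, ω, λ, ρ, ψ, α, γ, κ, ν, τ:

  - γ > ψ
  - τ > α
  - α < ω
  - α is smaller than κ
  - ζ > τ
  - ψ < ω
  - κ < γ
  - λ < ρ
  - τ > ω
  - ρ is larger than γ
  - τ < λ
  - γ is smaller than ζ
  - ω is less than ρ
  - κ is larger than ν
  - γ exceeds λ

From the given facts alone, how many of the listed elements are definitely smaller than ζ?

8

Directly below ζ: τ, γ.
One step further: ψ, α, ω, κ, λ (7 so far).
One step further: ν (8 so far).
Nothing else is reachable below ζ; 8 in all.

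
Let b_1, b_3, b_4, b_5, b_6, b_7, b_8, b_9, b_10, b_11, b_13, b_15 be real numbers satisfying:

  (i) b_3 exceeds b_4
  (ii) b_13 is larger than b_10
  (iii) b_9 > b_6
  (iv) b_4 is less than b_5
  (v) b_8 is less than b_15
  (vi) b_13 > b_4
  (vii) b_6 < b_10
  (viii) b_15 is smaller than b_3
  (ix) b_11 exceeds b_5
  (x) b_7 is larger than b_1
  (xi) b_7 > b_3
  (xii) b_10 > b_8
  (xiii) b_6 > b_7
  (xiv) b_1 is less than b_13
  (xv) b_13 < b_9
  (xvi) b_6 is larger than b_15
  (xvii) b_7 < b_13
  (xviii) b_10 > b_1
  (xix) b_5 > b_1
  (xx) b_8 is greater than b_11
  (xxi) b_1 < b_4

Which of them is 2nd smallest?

The consecutive relations fix a unique order: b_1 < b_4 < b_5 < b_11 < b_8 < b_15 < b_3 < b_7 < b_6 < b_10 < b_13 < b_9.
Counting 2 from the smallest end gives b_4.

b_4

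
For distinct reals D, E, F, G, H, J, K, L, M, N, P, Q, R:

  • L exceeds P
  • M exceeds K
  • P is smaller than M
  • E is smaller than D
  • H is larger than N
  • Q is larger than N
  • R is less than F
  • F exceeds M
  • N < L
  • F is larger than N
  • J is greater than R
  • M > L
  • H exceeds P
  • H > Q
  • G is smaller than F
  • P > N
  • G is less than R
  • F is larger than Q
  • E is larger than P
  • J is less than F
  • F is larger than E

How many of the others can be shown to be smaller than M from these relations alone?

Directly below M: P, K, L.
One step further: N (4 so far).
Nothing else is reachable below M; 4 in all.

4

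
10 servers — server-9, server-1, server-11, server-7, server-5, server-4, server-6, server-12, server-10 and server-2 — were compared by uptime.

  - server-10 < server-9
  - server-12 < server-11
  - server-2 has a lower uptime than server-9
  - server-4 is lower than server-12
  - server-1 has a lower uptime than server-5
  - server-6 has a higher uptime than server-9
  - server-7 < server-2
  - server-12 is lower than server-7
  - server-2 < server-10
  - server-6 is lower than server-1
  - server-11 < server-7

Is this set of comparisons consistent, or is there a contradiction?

consistent

Every relation is compatible with server-4 < server-12 < server-11 < server-7 < server-2 < server-10 < server-9 < server-6 < server-1 < server-5; the set is consistent.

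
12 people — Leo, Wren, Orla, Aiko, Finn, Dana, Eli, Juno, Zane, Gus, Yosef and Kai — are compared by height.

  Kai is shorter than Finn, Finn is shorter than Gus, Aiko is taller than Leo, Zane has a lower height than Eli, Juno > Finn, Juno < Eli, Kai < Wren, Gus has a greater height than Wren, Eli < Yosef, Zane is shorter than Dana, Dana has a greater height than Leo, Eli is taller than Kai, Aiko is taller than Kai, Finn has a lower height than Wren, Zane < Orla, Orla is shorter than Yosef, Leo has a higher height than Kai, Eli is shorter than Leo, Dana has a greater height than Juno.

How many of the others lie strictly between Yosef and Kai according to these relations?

The relations place Kai below Yosef. An element lies strictly between them when it is forced above Kai and also forced below Yosef.
Above Kai: {Finn, Juno, Eli, Leo, Wren, Gus, Dana, Aiko}. Below Yosef: {Zane, Finn, Orla, Juno, Eli}.
Intersection: {Finn, Juno, Eli} — 3.

3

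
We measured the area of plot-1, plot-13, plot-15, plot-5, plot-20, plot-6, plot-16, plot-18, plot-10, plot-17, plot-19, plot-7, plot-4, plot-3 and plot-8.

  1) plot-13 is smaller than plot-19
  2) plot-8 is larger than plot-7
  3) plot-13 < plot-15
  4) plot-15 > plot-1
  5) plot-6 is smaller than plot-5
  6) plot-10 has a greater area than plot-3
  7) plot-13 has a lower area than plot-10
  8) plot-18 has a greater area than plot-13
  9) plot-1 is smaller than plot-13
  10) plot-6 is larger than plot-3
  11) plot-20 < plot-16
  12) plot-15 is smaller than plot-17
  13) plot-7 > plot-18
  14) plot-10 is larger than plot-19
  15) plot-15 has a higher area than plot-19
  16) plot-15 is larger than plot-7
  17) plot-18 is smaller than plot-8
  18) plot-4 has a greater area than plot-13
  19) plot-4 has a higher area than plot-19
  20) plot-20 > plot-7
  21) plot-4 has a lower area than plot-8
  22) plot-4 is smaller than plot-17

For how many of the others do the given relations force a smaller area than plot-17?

From plot-17 the given relations immediately reach plot-4, plot-15.
From those, plot-1, plot-13, plot-7, plot-19 — 6 in total.
From those, plot-18 — 7 in total.
No other element is forced below plot-17 by the given relations, so the count is 7.

7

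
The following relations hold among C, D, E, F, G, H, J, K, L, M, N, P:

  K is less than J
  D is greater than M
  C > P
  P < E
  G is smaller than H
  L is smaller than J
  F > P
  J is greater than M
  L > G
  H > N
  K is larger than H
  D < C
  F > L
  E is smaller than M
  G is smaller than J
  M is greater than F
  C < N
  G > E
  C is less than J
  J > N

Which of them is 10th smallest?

H

Chaining the given pairs: P < E < G < L < F < M < D < C < N < H < K < J.
The 10th smallest is H.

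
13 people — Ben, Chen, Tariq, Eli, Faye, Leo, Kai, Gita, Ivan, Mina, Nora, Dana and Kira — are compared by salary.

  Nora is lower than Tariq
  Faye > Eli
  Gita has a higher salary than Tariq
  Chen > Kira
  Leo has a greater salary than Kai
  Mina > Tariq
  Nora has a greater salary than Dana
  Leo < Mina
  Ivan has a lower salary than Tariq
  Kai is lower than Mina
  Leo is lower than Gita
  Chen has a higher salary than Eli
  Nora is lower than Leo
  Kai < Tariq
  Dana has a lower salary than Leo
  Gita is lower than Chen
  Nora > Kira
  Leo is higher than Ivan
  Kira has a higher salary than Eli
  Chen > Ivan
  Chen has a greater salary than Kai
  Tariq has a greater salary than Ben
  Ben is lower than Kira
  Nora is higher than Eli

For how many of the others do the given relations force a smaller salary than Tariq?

7

From Tariq the given relations immediately reach Ivan, Ben, Nora, Kai.
From those, Dana, Eli, Kira — 7 in total.
No other element is forced below Tariq by the given relations, so the count is 7.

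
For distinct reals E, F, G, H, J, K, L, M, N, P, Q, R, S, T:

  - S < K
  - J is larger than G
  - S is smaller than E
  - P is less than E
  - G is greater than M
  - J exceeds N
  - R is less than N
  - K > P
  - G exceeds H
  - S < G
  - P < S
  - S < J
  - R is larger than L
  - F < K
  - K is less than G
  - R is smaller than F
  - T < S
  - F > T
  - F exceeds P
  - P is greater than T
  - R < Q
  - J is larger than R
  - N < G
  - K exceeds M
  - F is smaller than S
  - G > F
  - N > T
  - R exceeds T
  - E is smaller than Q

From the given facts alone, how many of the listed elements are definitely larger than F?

6

Directly above F: S, K, G.
One step further: E, J (5 so far).
One step further: Q (6 so far).
Nothing else is reachable above F; 6 in all.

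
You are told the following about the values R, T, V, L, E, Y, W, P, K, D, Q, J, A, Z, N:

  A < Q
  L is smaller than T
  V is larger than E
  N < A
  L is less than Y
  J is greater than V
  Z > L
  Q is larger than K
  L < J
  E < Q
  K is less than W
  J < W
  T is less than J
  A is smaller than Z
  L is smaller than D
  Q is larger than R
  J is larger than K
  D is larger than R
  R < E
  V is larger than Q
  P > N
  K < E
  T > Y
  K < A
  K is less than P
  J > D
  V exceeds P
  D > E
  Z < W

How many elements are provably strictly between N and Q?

1

The relations place N below Q. An element lies strictly between them when it is forced above N and also forced below Q.
Above N: {A, P, Z, V, J, W}. Below Q: {K, A, R, E}.
Intersection: {A} — 1.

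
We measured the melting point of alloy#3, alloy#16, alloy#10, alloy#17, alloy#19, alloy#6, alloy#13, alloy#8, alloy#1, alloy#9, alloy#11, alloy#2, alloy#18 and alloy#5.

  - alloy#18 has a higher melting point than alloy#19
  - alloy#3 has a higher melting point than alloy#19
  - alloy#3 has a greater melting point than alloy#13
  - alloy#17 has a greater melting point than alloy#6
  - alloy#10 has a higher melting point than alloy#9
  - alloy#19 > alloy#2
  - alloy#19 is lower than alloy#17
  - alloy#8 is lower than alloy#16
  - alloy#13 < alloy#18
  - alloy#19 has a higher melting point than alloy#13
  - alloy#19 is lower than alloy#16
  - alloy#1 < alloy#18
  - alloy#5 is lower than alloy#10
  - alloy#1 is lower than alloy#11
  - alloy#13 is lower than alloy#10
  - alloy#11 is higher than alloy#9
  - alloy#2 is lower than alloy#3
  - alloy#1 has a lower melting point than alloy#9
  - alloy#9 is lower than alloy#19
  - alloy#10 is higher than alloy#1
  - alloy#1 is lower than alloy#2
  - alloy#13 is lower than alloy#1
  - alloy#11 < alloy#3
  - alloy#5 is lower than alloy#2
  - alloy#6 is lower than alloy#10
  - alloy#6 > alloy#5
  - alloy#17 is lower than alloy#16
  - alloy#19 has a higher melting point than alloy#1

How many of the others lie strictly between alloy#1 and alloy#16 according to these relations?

4

Chaining upward from alloy#1 reaches: alloy#9, alloy#2, alloy#19, alloy#18, alloy#17, alloy#11, alloy#10, alloy#3.
Chaining downward from alloy#16 reaches: alloy#8, alloy#5, alloy#13, alloy#9, alloy#2, alloy#19, alloy#6, alloy#17.
Strictly between alloy#1 and alloy#16 are those in both lists: alloy#9, alloy#2, alloy#19, alloy#17 — 4 elements.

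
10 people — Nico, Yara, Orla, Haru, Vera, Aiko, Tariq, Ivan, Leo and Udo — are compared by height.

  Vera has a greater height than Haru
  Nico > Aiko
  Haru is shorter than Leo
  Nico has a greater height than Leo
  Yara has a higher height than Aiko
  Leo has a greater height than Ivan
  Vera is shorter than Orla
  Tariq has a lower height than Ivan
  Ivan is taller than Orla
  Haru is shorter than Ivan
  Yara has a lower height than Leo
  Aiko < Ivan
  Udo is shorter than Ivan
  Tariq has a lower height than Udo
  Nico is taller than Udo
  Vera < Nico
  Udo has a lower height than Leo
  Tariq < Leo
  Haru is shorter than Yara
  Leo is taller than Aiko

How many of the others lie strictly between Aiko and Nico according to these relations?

Chaining upward from Aiko reaches: Yara, Ivan, Leo.
Chaining downward from Nico reaches: Tariq, Haru, Vera, Orla, Udo, Yara, Ivan, Leo.
Strictly between Aiko and Nico are those in both lists: Yara, Ivan, Leo — 3 elements.

3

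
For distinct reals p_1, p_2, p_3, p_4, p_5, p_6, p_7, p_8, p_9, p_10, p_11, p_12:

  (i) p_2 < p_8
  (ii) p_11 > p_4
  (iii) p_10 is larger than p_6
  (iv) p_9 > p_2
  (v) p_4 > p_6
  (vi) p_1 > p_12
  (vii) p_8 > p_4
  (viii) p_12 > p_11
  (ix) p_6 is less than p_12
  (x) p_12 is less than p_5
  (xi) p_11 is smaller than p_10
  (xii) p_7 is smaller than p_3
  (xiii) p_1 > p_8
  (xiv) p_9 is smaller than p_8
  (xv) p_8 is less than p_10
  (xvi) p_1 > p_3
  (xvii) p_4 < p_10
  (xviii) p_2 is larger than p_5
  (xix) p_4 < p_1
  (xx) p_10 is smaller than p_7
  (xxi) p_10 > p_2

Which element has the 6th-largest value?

p_9

Piecing the relations together gives one ordering: p_6 < p_4 < p_11 < p_12 < p_5 < p_2 < p_9 < p_8 < p_10 < p_7 < p_3 < p_1.
The 6th largest is p_9.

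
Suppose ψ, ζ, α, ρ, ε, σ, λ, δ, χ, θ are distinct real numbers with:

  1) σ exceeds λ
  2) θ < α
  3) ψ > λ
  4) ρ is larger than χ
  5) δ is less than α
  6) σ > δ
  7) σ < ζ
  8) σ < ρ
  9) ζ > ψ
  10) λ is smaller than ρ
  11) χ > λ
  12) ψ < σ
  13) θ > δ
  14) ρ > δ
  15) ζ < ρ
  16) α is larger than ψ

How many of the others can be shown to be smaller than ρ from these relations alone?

6

The elements the relations force below ρ are δ, λ, ψ, σ, χ, ζ — no chain reaches any other.
That is 6.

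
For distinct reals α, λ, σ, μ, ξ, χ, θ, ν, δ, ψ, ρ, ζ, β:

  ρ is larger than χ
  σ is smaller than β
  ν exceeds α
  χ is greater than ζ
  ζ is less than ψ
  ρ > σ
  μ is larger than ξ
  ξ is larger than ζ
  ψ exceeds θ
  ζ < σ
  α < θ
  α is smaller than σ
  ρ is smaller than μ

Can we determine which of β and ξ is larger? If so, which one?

undetermined

Following every chain through ξ: above ξ we get μ; below ξ we get ζ.
β is not reached, and no chain runs the other way from β to ξ.
So the given relations leave the order of ξ and β undetermined.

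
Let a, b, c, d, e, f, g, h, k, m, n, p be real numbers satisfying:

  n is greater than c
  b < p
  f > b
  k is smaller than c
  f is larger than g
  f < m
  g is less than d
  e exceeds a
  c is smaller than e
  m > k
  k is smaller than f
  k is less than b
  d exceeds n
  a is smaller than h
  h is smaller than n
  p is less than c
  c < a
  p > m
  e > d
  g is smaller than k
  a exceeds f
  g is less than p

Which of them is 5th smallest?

The consecutive relations fix a unique order: g < k < b < f < m < p < c < a < h < n < d < e.
Counting 5 from the smallest end gives m.

m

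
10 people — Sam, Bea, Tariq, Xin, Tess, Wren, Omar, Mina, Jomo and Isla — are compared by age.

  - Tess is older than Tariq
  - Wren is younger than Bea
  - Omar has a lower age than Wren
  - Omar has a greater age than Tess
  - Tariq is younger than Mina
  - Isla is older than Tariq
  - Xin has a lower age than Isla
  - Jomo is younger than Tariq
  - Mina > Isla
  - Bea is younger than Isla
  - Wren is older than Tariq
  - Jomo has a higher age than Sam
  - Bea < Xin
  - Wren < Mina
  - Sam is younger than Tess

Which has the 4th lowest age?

Chaining the given pairs: Sam < Jomo < Tariq < Tess < Omar < Wren < Bea < Xin < Isla < Mina.
The 4th smallest is Tess.

Tess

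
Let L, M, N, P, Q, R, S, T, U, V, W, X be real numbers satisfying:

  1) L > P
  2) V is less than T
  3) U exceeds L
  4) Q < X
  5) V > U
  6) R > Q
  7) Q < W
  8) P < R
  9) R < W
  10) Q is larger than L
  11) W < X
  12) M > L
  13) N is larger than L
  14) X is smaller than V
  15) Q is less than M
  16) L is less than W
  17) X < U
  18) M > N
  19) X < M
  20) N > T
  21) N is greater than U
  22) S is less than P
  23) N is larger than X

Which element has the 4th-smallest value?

Q

The consecutive relations fix a unique order: S < P < L < Q < R < W < X < U < V < T < N < M.
The 4th smallest is Q.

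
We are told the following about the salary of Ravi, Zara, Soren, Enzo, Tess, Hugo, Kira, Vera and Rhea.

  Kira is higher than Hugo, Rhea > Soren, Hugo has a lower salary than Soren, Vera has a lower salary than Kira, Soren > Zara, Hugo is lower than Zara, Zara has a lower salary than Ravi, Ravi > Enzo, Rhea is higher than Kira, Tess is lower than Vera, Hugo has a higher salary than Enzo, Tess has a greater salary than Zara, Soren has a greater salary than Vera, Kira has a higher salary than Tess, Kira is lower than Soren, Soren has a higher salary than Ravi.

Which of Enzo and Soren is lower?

Enzo

Enzo < Hugo and Hugo < Zara give Enzo < Zara.
Then Zara < Tess extends the chain to Tess.
With Tess < Vera: Enzo < Hugo < Zara < Tess < Vera.
With Vera < Kira: Enzo < Hugo < Zara < Tess < Vera < Kira.
With Kira < Soren: Enzo < Hugo < Zara < Tess < Vera < Kira < Soren.
So Enzo < Soren; Enzo is the lower of the two.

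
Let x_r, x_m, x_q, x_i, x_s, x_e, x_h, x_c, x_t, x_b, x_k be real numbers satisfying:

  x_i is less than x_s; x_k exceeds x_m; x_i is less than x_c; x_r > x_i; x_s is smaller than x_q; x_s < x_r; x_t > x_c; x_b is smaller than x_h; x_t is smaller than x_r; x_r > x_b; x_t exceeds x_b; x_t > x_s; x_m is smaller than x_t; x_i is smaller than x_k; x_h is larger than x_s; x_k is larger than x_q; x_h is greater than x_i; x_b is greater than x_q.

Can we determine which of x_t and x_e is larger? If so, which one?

Following every chain through x_t: above x_t we get x_r; below x_t we get x_i, x_s, x_q, x_b, x_c, x_m.
x_e is not reached, and no chain runs the other way from x_e to x_t.
So the given relations leave the order of x_t and x_e undetermined.

undetermined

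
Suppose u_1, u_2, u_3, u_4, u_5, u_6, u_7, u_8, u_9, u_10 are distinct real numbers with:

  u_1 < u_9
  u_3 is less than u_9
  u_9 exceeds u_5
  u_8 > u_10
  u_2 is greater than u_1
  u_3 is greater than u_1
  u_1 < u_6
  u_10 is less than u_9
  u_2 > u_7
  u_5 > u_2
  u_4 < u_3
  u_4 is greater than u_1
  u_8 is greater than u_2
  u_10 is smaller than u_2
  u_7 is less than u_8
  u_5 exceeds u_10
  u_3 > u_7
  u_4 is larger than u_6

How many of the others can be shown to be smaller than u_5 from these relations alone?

From u_5 the given relations immediately reach u_10, u_2.
From those, u_7, u_1 — 4 in total.
No other element is forced below u_5 by the given relations, so the count is 4.

4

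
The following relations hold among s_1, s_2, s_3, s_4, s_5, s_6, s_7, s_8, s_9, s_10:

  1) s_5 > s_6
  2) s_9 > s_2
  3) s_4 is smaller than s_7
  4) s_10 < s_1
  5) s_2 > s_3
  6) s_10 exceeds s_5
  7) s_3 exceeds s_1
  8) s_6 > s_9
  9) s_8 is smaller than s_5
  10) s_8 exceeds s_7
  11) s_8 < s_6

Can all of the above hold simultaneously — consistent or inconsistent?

We have s_9 < s_6 stated directly, yet also s_6 < s_5 < s_10 < s_1 < s_3 < s_2 < s_9 by chaining the others — so s_6 < s_9. Contradiction.

inconsistent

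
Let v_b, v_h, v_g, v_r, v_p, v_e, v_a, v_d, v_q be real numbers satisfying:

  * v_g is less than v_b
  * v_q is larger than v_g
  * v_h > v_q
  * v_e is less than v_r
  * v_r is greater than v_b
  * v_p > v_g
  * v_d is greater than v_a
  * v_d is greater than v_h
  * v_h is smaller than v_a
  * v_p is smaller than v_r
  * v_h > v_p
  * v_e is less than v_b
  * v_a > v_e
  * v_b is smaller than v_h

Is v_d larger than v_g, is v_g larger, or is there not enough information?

Chaining the given relations: v_g < v_b < v_h < v_a < v_d.
So v_d is larger.

v_d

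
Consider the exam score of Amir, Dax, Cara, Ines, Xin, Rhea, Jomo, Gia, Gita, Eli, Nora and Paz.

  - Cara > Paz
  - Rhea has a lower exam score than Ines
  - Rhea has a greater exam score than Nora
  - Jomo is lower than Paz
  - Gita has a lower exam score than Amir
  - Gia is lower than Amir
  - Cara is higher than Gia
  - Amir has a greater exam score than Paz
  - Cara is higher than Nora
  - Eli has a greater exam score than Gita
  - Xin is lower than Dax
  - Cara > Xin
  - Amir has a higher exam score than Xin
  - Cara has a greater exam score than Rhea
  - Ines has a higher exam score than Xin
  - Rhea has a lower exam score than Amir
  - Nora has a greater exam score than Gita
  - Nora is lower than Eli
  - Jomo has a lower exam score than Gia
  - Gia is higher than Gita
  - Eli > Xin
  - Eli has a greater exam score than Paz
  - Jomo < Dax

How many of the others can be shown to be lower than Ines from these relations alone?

From Ines the given relations immediately reach Xin, Rhea.
From those, Nora — 3 in total.
From those, Gita — 4 in total.
Nothing else is reachable below Ines; 4 in all.

4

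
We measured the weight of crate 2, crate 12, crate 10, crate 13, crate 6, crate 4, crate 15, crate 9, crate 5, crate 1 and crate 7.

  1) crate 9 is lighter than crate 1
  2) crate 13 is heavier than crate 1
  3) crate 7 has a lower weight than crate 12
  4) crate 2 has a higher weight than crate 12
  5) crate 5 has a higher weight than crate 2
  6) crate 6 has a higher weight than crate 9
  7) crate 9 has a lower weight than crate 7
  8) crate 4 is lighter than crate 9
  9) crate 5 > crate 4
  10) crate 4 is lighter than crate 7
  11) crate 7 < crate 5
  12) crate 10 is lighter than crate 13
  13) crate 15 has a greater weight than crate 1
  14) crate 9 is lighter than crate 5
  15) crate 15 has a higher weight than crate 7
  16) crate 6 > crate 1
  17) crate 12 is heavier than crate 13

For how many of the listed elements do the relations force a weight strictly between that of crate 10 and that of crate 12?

1

The relations place crate 10 below crate 12. An element lies strictly between them when it is forced above crate 10 and also forced below crate 12.
Above crate 10: {crate 13, crate 2, crate 5}. Below crate 12: {crate 4, crate 9, crate 7, crate 1, crate 13}.
Intersection: {crate 13} — 1.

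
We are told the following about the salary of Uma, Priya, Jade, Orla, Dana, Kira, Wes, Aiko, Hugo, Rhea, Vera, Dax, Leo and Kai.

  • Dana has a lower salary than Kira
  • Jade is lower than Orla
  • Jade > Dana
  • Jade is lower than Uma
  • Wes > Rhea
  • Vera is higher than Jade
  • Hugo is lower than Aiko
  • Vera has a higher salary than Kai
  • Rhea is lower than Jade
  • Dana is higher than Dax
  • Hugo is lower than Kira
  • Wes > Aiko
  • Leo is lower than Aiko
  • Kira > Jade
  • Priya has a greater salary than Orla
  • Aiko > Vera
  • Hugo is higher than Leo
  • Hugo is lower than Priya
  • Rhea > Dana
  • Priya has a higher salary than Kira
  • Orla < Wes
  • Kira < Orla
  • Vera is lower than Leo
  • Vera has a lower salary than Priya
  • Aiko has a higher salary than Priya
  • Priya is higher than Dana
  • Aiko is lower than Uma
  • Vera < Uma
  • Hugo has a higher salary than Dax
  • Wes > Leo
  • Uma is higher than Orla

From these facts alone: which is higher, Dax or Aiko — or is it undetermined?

Aiko

Dax < Dana and Dana < Rhea give Dax < Rhea.
Then Rhea < Jade extends the chain to Jade.
Then Jade < Vera extends the chain to Vera.
Then Vera < Leo extends the chain to Leo.
Then Leo < Hugo extends the chain to Hugo.
Then Hugo < Kira extends the chain to Kira.
Then Kira < Orla extends the chain to Orla.
Then Orla < Priya extends the chain to Priya.
Then Priya < Aiko extends the chain to Aiko.
So Aiko is higher.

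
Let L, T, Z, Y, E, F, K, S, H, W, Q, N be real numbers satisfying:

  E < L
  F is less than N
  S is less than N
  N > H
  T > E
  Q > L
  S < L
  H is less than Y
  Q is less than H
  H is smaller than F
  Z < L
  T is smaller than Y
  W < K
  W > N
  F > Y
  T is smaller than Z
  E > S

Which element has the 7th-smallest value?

H

Chaining the given pairs: S < E < T < Z < L < Q < H < Y < F < N < W < K.
Counting 7 from the smallest end gives H.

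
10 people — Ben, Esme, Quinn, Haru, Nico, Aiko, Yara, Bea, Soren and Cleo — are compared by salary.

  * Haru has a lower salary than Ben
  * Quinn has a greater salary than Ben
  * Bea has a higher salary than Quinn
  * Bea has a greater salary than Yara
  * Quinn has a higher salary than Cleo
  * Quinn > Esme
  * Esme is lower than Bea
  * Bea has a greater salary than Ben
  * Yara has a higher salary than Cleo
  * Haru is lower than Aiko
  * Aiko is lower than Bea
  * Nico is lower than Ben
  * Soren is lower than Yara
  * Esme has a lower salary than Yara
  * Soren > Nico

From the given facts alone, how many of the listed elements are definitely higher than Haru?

4

From Haru the given relations immediately reach Ben, Aiko.
From those, Quinn, Bea — 4 in total.
No other element is forced above Haru by the given relations, so the count is 4.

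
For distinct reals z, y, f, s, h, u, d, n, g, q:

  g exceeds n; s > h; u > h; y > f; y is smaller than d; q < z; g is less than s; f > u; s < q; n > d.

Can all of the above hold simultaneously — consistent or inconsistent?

consistent

The single ordering h < u < f < y < d < n < g < s < q < z satisfies every listed relation, so no contradiction arises.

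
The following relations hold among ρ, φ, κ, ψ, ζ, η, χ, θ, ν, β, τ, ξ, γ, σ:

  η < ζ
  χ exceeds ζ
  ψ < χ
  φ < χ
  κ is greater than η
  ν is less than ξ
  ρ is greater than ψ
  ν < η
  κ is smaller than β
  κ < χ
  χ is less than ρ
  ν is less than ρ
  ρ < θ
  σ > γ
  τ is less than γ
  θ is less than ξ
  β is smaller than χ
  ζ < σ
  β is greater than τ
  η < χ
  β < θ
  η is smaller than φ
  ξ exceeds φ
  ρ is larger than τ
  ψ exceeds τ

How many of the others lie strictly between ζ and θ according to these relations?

Chaining upward from ζ reaches: χ, ρ, σ, ξ.
Chaining downward from θ reaches: τ, ν, ψ, η, φ, κ, β, χ, ρ.
Strictly between ζ and θ are those in both lists: χ, ρ — 2 elements.

2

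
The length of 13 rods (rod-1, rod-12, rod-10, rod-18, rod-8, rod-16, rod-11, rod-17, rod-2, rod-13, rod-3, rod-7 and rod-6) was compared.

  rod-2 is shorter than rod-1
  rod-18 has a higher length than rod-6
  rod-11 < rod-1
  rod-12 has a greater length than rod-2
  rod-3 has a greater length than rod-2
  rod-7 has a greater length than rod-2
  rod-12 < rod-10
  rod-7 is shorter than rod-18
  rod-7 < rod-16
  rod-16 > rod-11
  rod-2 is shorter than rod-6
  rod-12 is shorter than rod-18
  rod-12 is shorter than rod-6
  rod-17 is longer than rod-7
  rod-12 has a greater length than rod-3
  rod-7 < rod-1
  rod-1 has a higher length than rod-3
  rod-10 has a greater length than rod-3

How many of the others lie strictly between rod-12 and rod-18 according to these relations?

1

Chaining upward from rod-12 reaches: rod-6, rod-10.
Chaining downward from rod-18 reaches: rod-2, rod-3, rod-7, rod-6.
Strictly between rod-12 and rod-18 are those in both lists: rod-6 — 1 element.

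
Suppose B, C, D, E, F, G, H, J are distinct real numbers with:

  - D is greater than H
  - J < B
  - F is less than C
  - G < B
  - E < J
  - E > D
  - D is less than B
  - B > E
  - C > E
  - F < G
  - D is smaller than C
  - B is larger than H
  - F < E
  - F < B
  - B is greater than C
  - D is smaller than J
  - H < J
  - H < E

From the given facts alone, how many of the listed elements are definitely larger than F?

From F the given relations immediately reach E, C, G, B.
From those, J — 5 in total.
No other element is forced above F by the given relations, so the count is 5.

5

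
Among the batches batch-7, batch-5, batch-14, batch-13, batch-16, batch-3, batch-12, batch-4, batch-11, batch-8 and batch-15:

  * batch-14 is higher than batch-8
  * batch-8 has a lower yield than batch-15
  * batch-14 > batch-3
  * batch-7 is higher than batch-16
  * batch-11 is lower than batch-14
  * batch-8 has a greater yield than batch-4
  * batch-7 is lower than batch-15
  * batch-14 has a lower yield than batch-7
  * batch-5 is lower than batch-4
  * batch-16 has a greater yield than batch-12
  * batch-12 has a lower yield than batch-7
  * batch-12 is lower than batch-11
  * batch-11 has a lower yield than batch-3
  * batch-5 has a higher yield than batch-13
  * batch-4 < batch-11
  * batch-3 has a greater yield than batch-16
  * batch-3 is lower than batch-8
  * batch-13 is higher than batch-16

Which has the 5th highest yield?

The consecutive relations fix a unique order: batch-12 < batch-16 < batch-13 < batch-5 < batch-4 < batch-11 < batch-3 < batch-8 < batch-14 < batch-7 < batch-15.
Counting 5 from the largest end gives batch-3.

batch-3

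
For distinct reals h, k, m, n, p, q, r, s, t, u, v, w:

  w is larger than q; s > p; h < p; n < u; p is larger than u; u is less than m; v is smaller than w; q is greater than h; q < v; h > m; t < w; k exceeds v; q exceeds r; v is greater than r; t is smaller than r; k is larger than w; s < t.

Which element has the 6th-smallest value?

s

The consecutive relations fix a unique order: n < u < m < h < p < s < t < r < q < v < w < k.
Counting 6 from the smallest end gives s.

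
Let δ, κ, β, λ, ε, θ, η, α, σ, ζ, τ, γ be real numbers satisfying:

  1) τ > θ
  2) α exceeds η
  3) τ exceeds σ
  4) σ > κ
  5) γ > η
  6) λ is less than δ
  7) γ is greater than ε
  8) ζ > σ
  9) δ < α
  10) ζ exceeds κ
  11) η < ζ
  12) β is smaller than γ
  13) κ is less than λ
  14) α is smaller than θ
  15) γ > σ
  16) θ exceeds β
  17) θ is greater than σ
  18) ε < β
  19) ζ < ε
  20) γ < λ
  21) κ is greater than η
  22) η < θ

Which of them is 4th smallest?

ζ

Chaining the given pairs: η < κ < σ < ζ < ε < β < γ < λ < δ < α < θ < τ.
The 4th smallest is ζ.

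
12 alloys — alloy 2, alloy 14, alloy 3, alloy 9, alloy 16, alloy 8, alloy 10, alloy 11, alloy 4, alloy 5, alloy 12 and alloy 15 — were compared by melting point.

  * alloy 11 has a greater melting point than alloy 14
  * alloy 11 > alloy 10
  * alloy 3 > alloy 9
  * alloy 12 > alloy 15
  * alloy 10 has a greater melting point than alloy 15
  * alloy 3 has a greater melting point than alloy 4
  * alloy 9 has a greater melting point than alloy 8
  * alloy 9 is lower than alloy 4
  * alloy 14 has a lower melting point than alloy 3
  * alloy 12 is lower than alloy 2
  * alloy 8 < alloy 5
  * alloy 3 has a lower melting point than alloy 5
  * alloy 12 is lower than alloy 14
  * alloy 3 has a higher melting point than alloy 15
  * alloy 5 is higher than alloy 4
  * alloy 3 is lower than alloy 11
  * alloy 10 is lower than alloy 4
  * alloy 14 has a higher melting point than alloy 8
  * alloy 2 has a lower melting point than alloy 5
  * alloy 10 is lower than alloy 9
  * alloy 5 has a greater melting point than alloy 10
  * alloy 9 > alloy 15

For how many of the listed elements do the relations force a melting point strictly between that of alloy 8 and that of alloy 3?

3

The relations place alloy 8 below alloy 3. An element lies strictly between them when it is forced above alloy 8 and also forced below alloy 3.
Above alloy 8: {alloy 9, alloy 14, alloy 4, alloy 11, alloy 5}. Below alloy 3: {alloy 15, alloy 10, alloy 9, alloy 12, alloy 14, alloy 4}.
Intersection: {alloy 9, alloy 14, alloy 4} — 3.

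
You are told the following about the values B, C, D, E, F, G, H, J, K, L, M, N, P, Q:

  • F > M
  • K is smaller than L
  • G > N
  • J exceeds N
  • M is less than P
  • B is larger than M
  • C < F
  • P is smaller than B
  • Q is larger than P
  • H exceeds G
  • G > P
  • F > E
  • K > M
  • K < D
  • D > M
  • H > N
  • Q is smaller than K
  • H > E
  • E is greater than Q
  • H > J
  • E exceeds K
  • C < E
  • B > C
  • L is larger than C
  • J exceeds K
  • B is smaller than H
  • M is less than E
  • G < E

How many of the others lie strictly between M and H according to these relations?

7

Chaining upward from M reaches: P, G, Q, K, B, L, E, F, J, D.
Chaining downward from H reaches: P, N, G, C, Q, K, B, E, J.
Strictly between M and H are those in both lists: P, G, Q, K, B, E, J — 7 elements.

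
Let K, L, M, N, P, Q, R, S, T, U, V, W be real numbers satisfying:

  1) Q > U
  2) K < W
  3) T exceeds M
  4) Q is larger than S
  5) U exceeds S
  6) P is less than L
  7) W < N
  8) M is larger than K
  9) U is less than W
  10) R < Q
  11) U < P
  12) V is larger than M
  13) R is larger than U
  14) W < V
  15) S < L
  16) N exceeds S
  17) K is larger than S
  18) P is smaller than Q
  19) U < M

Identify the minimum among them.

S

Chaining upward from S: directly above it, U, K, L, Q, N; then R, M, P, W; then T, V.
That covers every other element, and nothing is given below S, so S is the minimum.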